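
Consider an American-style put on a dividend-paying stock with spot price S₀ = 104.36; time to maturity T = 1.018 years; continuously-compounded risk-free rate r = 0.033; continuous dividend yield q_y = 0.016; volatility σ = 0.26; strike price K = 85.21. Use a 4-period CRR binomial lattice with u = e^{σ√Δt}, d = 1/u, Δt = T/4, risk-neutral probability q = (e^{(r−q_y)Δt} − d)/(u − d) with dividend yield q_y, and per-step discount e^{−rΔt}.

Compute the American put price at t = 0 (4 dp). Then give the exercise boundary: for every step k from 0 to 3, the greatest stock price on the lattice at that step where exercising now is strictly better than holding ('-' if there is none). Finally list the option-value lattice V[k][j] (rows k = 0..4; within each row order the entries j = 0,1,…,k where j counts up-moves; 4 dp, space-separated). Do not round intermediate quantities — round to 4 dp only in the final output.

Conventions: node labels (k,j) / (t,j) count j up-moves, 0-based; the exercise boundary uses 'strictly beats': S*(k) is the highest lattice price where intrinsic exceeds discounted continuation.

price = 2.9376
boundary = - - - 70.4112
tree:
2.9376
5.1183 0.6615
8.7869 1.2922 0.0000
14.7988 2.5240 0.0000 0.0000
23.4542 4.9303 0.0000 0.0000 0.0000

Δt=0.25450, u=1.14016, d=0.87707, q=0.48374, disc=e^(-rΔt)=0.99164
k=4 terminal: V=max(K-S,0) → 23.4542 4.9303 0.0000 0.0000 0.0000
k=3: j=0 S=70.4112 intr=14.7988 cont=14.3723 V=14.7988[EX]; j=1 S=91.5314 intr=0.0000 cont=2.5240 V=2.5240[hold]; j=2 S=118.9866 intr=0.0000 cont=0.0000 V=0.0000[hold]; j=3 S=154.6773 intr=0.0000 cont=0.0000 V=0.0000[hold]  S*(3)=70.4112
k=2: j=0 S=80.2797 intr=4.9303 cont=8.7869 V=8.7869[hold]; j=1 S=104.3600 intr=0.0000 cont=1.2922 V=1.2922[hold]; j=2 S=135.6633 intr=0.0000 cont=0.0000 V=0.0000[hold]  S*(2)=-
k=1: j=0 S=91.5314 intr=0.0000 cont=5.1183 V=5.1183[hold]; j=1 S=118.9866 intr=0.0000 cont=0.6615 V=0.6615[hold]  S*(1)=-
k=0: j=0 S=104.3600 intr=0.0000 cont=2.9376 V=2.9376[hold]  S*(0)=-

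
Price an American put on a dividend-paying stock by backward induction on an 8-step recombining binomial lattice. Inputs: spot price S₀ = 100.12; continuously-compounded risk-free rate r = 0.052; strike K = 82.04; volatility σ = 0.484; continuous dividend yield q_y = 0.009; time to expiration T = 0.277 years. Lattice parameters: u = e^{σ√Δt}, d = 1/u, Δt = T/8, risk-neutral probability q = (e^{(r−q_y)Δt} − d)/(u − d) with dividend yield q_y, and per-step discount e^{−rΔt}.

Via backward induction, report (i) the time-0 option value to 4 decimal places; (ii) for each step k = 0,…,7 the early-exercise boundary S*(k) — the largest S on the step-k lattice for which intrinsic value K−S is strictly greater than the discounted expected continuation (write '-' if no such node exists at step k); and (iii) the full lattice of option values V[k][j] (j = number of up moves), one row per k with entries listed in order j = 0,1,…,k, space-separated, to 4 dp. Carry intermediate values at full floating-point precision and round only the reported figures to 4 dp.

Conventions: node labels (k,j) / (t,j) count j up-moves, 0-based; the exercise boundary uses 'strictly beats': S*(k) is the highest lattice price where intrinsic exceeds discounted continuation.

price = 2.5074
boundary = - - - - - 63.8196 58.3232 63.8196
tree:
2.5074
3.9563 0.9829
6.0977 1.7040 0.2233
9.1316 2.9086 0.4350 0.0000
13.1930 4.8659 0.8474 0.0000 0.0000
18.2204 7.9199 1.6509 0.0000 0.0000 0.0000
23.7168 12.3908 3.2161 0.0000 0.0000 0.0000 0.0000
28.7399 18.2204 6.2655 0.0000 0.0000 0.0000 0.0000 0.0000
33.3304 23.7168 12.2059 0.0000 0.0000 0.0000 0.0000 0.0000 0.0000

Δt=0.03463, u=1.09424, d=0.91387, q=0.48576, disc=e^(-rΔt)=0.99820
k=8 terminal: V=max(K-S,0) → 33.3304 23.7168 12.2059 0.0000 0.0000 0.0000 0.0000 0.0000 0.0000
k=7: j=0 S=53.3001 intr=28.7399 cont=28.6090 V=28.7399[EX]; j=1 S=63.8196 intr=18.2204 cont=18.0927 V=18.2204[EX]; j=2 S=76.4154 intr=5.6246 cont=6.2655 V=6.2655[hold]; j=3 S=91.4971 intr=0.0000 cont=0.0000 V=0.0000[hold]; j=4 S=109.5555 intr=0.0000 cont=0.0000 V=0.0000[hold]; j=5 S=131.1779 intr=0.0000 cont=0.0000 V=0.0000[hold]; j=6 S=157.0679 intr=0.0000 cont=0.0000 V=0.0000[hold]; j=7 S=188.0676 intr=0.0000 cont=0.0000 V=0.0000[hold]  S*(7)=63.8196
k=6: j=0 S=58.3232 intr=23.7168 cont=23.5874 V=23.7168[EX]; j=1 S=69.8341 intr=12.2059 cont=12.3908 V=12.3908[hold]; j=2 S=83.6169 intr=0.0000 cont=3.2161 V=3.2161[hold]; j=3 S=100.1200 intr=0.0000 cont=0.0000 V=0.0000[hold]; j=4 S=119.8802 intr=0.0000 cont=0.0000 V=0.0000[hold]; j=5 S=143.5404 intr=0.0000 cont=0.0000 V=0.0000[hold]; j=6 S=171.8702 intr=0.0000 cont=0.0000 V=0.0000[hold]  S*(6)=58.3232
k=5: j=0 S=63.8196 intr=18.2204 cont=18.1823 V=18.2204[EX]; j=1 S=76.4154 intr=5.6246 cont=7.9199 V=7.9199[hold]; j=2 S=91.4971 intr=0.0000 cont=1.6509 V=1.6509[hold]; j=3 S=109.5555 intr=0.0000 cont=0.0000 V=0.0000[hold]; j=4 S=131.1779 intr=0.0000 cont=0.0000 V=0.0000[hold]; j=5 S=157.0679 intr=0.0000 cont=0.0000 V=0.0000[hold]  S*(5)=63.8196
k=4: j=0 S=69.8341 intr=12.2059 cont=13.1930 V=13.1930[hold]; j=1 S=83.6169 intr=0.0000 cont=4.8659 V=4.8659[hold]; j=2 S=100.1200 intr=0.0000 cont=0.8474 V=0.8474[hold]; j=3 S=119.8802 intr=0.0000 cont=0.0000 V=0.0000[hold]; j=4 S=143.5404 intr=0.0000 cont=0.0000 V=0.0000[hold]  S*(4)=-
k=3: j=0 S=76.4154 intr=5.6246 cont=9.1316 V=9.1316[hold]; j=1 S=91.4971 intr=0.0000 cont=2.9086 V=2.9086[hold]; j=2 S=109.5555 intr=0.0000 cont=0.4350 V=0.4350[hold]; j=3 S=131.1779 intr=0.0000 cont=0.0000 V=0.0000[hold]  S*(3)=-
k=2: j=0 S=83.6169 intr=0.0000 cont=6.0977 V=6.0977[hold]; j=1 S=100.1200 intr=0.0000 cont=1.7040 V=1.7040[hold]; j=2 S=119.8802 intr=0.0000 cont=0.2233 V=0.2233[hold]  S*(2)=-
k=1: j=0 S=91.4971 intr=0.0000 cont=3.9563 V=3.9563[hold]; j=1 S=109.5555 intr=0.0000 cont=0.9829 V=0.9829[hold]  S*(1)=-
k=0: j=0 S=100.1200 intr=0.0000 cont=2.5074 V=2.5074[hold]  S*(0)=-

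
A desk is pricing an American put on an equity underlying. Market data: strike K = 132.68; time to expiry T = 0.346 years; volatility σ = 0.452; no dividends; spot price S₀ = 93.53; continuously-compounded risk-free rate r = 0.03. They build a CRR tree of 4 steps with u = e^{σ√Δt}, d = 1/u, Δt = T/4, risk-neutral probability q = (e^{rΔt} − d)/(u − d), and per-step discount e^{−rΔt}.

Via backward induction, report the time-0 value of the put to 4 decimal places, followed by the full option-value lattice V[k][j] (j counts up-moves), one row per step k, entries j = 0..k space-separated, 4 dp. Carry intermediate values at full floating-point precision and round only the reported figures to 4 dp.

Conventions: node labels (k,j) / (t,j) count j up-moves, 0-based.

Δt=0.08650, u=1.14218, d=0.87552, q=0.47656, disc=e^(-rΔt)=0.99741
k=4 terminal: V=max(K-S,0) → 77.7240 60.9859 39.1500 10.6635 0.0000
k=3: j=0 S=62.7696 intr=69.9104 cont=69.5666 V=69.9104[EX]; j=1 S=81.8874 intr=50.7926 cont=50.4487 V=50.7926[EX]; j=2 S=106.8279 intr=25.8521 cont=25.5082 V=25.8521[EX]; j=3 S=139.3646 intr=0.0000 cont=5.5672 V=5.5672[hold]
k=2: j=0 S=71.6941 intr=60.9859 cont=60.6421 V=60.9859[EX]; j=1 S=93.5300 intr=39.1500 cont=38.8061 V=39.1500[EX]; j=2 S=122.0165 intr=10.6635 cont=16.1432 V=16.1432[hold]
k=1: j=0 S=81.8874 intr=50.7926 cont=50.4487 V=50.7926[EX]; j=1 S=106.8279 intr=25.8521 cont=28.1129 V=28.1129[hold]
k=0: j=0 S=93.5300 intr=39.1500 cont=39.8808 V=39.8808[hold]

price = 39.8808
tree:
39.8808
50.7926 28.1129
60.9859 39.1500 16.1432
69.9104 50.7926 25.8521 5.5672
77.7240 60.9859 39.1500 10.6635 0.0000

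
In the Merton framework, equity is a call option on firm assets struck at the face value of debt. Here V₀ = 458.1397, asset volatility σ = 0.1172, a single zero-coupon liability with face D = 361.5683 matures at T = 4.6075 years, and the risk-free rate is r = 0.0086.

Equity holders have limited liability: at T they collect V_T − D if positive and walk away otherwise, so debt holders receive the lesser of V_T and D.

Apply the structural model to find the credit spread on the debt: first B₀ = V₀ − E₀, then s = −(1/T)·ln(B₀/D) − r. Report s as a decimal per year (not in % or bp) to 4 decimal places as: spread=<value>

With assets at 458.1397 and a single debt payment of 361.5683 at 4.6075 years:
d₁ = [ln(V₀/D) + (r + σ²/2)T] / (σ√T)
   = [ln(458.1397/361.5683) + (0.0086 + 0.5·0.1172²)·4.6075] / (0.1172·√4.6075)
   = [0.236723 + 0.071268] / 0.251571 = 1.224274
d₂ = d₁ − σ√T = 1.224274 − 0.251571 = 0.972703
N(d₁) = 0.889576,  N(d₂) = 0.834650,  e^(−rT) = 0.961150
E₀ = V₀·N(d₁) − D·e^(−rT)·N(d₂)
   = 458.1397·0.889576 − 361.5683·0.961150·0.834650 = 117.491229
B₀ = V₀ − E₀ = 458.1397 − 117.491229 = 340.648471
spread = −(1/T)·ln(B₀/D) − r = −(1/4.6075)·ln(340.648471/361.5683) − 0.0086 = 0.00433541

spread=0.0043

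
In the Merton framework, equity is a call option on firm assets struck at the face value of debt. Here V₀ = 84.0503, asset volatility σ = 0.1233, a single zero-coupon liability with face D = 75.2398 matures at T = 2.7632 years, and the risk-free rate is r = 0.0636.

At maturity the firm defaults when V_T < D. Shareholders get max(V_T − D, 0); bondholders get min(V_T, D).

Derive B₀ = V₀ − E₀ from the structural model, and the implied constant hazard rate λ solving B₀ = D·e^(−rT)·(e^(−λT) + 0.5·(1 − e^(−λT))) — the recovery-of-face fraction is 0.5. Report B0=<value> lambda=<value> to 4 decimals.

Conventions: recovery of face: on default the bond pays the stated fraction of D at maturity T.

Equity is a call on the firm's assets struck at D = 75.2398:
d₁ = [ln(V₀/D) + (r + σ²/2)T] / (σ√T)
   = [ln(84.0503/75.2398) + (0.0636 + 0.5·0.1233²)·2.7632] / (0.1233·√2.7632)
   = [0.110735 + 0.196744] / 0.204960 = 1.500189
d₂ = d₁ − σ√T = 1.500189 − 0.204960 = 1.295229
N(d₁) = 0.933217,  N(d₂) = 0.902379,  e^(−rT) = 0.838836
E₀ = V₀·N(d₁) − D·e^(−rT)·N(d₂)
   = 84.0503·0.933217 − 75.2398·0.838836·0.902379 = 21.484522
B₀ = V₀ − E₀ = 84.0503 − 21.484522 = 62.565778
e^(−λT) = (B₀·e^(rT)/D − 0.5)/(1 − 0.5) = (62.5658·1.192127/75.2398 − 0.5)/0.5 = 0.98263181
λ = −ln(0.98263181)/2.7632 = 0.006341

B0=62.5658 lambda=0.0063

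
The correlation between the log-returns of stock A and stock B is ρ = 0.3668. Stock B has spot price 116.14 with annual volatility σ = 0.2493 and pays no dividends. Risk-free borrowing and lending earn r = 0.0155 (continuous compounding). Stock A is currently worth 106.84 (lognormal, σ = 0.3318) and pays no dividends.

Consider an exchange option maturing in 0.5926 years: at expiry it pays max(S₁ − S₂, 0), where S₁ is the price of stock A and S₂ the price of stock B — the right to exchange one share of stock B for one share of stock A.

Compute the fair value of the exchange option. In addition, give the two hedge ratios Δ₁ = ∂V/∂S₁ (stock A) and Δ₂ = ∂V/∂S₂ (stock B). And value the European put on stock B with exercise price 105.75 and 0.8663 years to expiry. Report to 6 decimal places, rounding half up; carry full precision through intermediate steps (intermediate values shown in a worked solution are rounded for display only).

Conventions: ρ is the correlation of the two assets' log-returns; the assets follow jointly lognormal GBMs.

σ_eff = √(σ₁² + σ₂² − 2ρσ₁σ₂) = √(0.3318² + 0.2493² − 2·0.3668·0.3318·0.2493) = 0.334006
d₁ = (ln(S₁/S₂) + (q₂ − q₁ + σ_eff²/2)T) / (σ_eff√T) = (ln(106.84/116.14) + (0.0 − 0.0 + 0.055780)·0.5926) / 0.257120 = -0.196052
d₂ = d₁ − σ_eff√T = -0.196052 − 0.257120 = -0.453171
N(d₁) = 0.422285,  N(d₂) = 0.325213
V = S₁·e^{−q₁T}·N(d₁) − S₂·e^{−q₂T}·N(d₂) = 45.116910 − 37.770202 = 7.346708
Δ₁ = e^{−q₁T}·N(d₁) = 0.422285;  Δ₂ = −e^{−q₂T}·N(d₂) = -0.325213
[vanilla: stock B put K=105.75]
σ√T = 0.2493·√0.8663 = 0.232037
d₁ = (ln(S/K) + (r+σ²/2)T) / (σ√T) = (ln(116.14/105.75) + (0.0155+0.2493²/2)·0.8663) / 0.232037 = (0.093719 + 0.040348) / 0.232037 = 0.577783
d₂ = d₁ − σ√T = 0.577783 − 0.232037 = 0.345746
e^{−rT} = 0.986662
N(−d₁) = 0.281705,  N(−d₂) = 0.364767
price = K·e^{−rT}·N(−d₂) − S·N(−d₁) = 38.059594 − 32.717274 = 5.342320

exchange price = 7.346708
Δ1 = 0.422285
Δ2 = -0.325213
price(stock B put K=105.75) = 5.342320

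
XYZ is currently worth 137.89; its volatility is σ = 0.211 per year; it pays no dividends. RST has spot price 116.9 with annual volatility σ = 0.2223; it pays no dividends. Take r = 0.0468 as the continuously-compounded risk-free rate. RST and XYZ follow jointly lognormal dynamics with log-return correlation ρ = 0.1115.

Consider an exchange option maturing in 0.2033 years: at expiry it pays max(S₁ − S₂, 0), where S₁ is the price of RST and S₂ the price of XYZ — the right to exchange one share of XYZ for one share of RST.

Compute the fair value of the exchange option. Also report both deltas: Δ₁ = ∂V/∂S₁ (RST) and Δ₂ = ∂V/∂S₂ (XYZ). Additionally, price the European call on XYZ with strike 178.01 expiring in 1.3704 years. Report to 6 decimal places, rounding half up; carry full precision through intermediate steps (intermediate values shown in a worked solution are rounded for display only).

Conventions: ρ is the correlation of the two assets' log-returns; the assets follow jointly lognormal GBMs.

σ_eff = √(σ₁² + σ₂² − 2ρσ₁σ₂) = √(0.2223² + 0.211² − 2·0.1115·0.2223·0.211) = 0.288926
d₁ = (ln(S₁/S₂) + (q₂ − q₁ + σ_eff²/2)T) / (σ_eff√T) = (ln(116.9/137.89) + (0.0 − 0.0 + 0.041739)·0.2033) / 0.130273 = -1.202485
d₂ = d₁ − σ_eff√T = -1.202485 − 0.130273 = -1.332758
N(d₁) = 0.114588,  N(d₂) = 0.091306
V = S₁·e^{−q₁T}·N(d₁) − S₂·e^{−q₂T}·N(d₂) = 13.395318 − 12.590122 = 0.805196
Δ₁ = e^{−q₁T}·N(d₁) = 0.114588;  Δ₂ = −e^{−q₂T}·N(d₂) = -0.091306
[vanilla: XYZ call K=178.01]
σ√T = 0.211·√1.3704 = 0.247005
d₁ = (ln(S/K) + (r+σ²/2)T) / (σ√T) = (ln(137.89/178.01) + (0.0468+0.211²/2)·1.3704) / 0.247005 = (-0.255383 + 0.094641) / 0.247005 = -0.650767
d₂ = d₁ − σ√T = -0.650767 − 0.247005 = -0.897773
e^{−rT} = 0.937879
N(d₁) = 0.257598,  N(d₂) = 0.184653
price = S·N(d₁) − K·e^{−rT}·N(d₂) = 35.520231 − 30.828210 = 4.692021

exchange price = 0.805196
Δ1 = 0.114588
Δ2 = -0.091306
price(XYZ call K=178.01) = 4.692021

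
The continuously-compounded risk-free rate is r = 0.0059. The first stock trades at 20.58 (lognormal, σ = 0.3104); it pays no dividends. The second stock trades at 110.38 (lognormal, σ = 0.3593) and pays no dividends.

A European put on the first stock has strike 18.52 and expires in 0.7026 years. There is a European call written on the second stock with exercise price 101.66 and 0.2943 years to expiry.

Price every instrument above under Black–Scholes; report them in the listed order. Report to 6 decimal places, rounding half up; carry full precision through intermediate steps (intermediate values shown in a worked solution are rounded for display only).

price(the first stock put K=18.52) = 1.126666
price(the second stock call K=101.66) = 13.422262

[the first stock put K=18.52]
σ√T = 0.3104·√0.7026 = 0.260181
d₁ = (ln(S/K) + (r+σ²/2)T) / (σ√T) = (ln(20.58/18.52) + (0.0059+0.3104²/2)·0.7026) / 0.260181 = (0.105469 + 0.037992) / 0.260181 = 0.551389
d₂ = d₁ − σ√T = 0.551389 − 0.260181 = 0.291208
e^{−rT} = 0.995863
N(−d₁) = 0.290684,  N(−d₂) = 0.385446
price = K·e^{−rT}·N(−d₂) − S·N(−d₁) = 7.108935 − 5.982268 = 1.126666
[the second stock call K=101.66]
σ√T = 0.3593·√0.2943 = 0.194918
d₁ = (ln(S/K) + (r+σ²/2)T) / (σ√T) = (ln(110.38/101.66) + (0.0059+0.3593²/2)·0.2943) / 0.194918 = (0.082295 + 0.020733) / 0.194918 = 0.528570
d₂ = d₁ − σ√T = 0.528570 − 0.194918 = 0.333652
e^{−rT} = 0.998265
N(d₁) = 0.701448,  N(d₂) = 0.630679
price = S·N(d₁) − K·e^{−rT}·N(d₂) = 77.425855 − 64.003593 = 13.422262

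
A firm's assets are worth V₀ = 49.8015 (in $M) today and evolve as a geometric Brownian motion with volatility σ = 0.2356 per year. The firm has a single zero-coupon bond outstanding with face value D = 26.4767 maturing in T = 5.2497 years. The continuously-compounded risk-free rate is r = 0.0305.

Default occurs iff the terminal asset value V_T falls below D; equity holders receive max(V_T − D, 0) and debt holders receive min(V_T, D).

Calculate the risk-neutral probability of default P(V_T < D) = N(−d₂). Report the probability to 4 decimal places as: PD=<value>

Equity is a call on the firm's assets struck at D = 26.4767:
d₁ = [ln(V₀/D) + (r + σ²/2)T] / (σ√T)
   = [ln(49.8015/26.4767) + (0.0305 + 0.5·0.2356²)·5.2497] / (0.2356·√5.2497)
   = [0.631780 + 0.305814] / 0.539812 = 1.736891
d₂ = d₁ − σ√T = 1.736891 − 0.539812 = 1.197079
risk-neutral PD = N(−d₂) = N(-1.197079) = 0.115638

PD=0.1156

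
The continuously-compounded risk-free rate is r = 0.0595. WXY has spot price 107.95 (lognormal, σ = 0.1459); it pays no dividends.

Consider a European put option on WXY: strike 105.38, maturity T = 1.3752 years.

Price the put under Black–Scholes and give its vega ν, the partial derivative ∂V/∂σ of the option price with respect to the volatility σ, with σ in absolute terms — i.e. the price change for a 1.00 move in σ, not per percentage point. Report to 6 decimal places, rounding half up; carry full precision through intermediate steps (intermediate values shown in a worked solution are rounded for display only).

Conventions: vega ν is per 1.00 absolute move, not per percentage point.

σ√T = 0.1459·√1.3752 = 0.171095
d₁ = (ln(S/K) + (r+σ²/2)T) / (σ√T) = (ln(107.95/105.38) + (0.0595+0.1459²/2)·1.3752) / 0.171095 = (0.024095 + 0.096461) / 0.171095 = 0.704616
d₂ = d₁ − σ√T = 0.704616 − 0.171095 = 0.533521
e^{−rT} = 0.921434
N(−d₁) = 0.240525,  N(−d₂) = 0.296837
Put price V = K·e^{−rT}·N(−d₂) − S·N(−d₁) = 28.823044 − 25.964637 = 2.858407
φ(d₁) = (1/√(2π))·e^{−d₁²/2} = 0.311243
ν = S·φ(d₁)·√T = 39.400852

price = 2.858407
ν = 39.400852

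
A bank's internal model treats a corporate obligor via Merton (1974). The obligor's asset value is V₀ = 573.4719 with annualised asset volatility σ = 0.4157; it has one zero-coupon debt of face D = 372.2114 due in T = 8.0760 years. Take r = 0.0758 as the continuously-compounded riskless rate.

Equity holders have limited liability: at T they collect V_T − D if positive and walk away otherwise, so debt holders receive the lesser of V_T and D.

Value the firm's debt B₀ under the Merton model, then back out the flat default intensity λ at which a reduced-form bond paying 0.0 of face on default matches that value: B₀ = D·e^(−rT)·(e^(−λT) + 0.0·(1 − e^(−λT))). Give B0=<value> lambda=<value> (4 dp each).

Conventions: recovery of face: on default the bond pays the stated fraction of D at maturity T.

Apply the equity-as-call identities (strike 372.2114, horizon 8.0760 years):
d₁ = [ln(V₀/D) + (r + σ²/2)T] / (σ√T)
   = [ln(573.4719/372.2114) + (0.0758 + 0.5·0.4157²)·8.0760] / (0.4157·√8.0760)
   = [0.432247 + 1.309953] / 1.181349 = 1.474755
d₂ = d₁ − σ√T = 1.474755 − 1.181349 = 0.293406
N(d₁) = 0.929861,  N(d₂) = 0.615394,  e^(−rT) = 0.542178
E₀ = V₀·N(d₁) − D·e^(−rT)·N(d₂)
   = 573.4719·0.929861 − 372.2114·0.542178·0.615394 = 409.059511
B₀ = V₀ − E₀ = 573.4719 − 409.059511 = 164.412389
e^(−λT) = (B₀·e^(rT)/D − 0)/(1 − 0) = (164.4124·1.844413/372.2114 − 0)/1 = 0.81470983
λ = −ln(0.81470983)/8.0760 = 0.025374

B0=164.4124 lambda=0.0254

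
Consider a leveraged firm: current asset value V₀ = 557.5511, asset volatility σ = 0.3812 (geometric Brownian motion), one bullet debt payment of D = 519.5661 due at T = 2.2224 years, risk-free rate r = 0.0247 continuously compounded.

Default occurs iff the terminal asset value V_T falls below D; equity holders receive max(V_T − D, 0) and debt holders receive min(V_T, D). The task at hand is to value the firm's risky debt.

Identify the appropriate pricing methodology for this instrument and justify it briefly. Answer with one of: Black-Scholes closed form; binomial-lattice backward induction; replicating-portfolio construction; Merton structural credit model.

Key observation: a levered firm with one bullet debt due at 2.2224 years is the canonical structural-credit setup: equity is a call on the firm's assets struck at the face value.

framework: Merton structural credit model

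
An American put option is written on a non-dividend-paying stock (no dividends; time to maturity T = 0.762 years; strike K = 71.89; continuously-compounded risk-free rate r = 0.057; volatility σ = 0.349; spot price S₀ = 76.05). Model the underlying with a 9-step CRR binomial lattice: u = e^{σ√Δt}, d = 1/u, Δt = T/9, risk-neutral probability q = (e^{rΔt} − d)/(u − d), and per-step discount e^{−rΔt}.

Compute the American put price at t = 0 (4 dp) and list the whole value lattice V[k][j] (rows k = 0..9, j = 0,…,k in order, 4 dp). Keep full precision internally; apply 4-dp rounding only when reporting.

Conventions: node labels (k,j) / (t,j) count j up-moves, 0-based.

Δt=0.08467, u=1.10689, d=0.90344, q=0.49841, disc=e^(-rΔt)=0.99519
k=9 terminal: V=max(K-S,0) → 41.3988 34.5323 26.1195 15.8122 3.1837 0.0000 0.0000 0.0000 0.0000 0.0000
k=8: j=0 S=33.7502 intr=38.1398 cont=37.7936 V=38.1398[EX]; j=1 S=41.3507 intr=30.5393 cont=30.1932 V=30.5393[EX]; j=2 S=50.6627 intr=21.2273 cont=20.8812 V=21.2273[EX]; j=3 S=62.0717 intr=9.8183 cont=9.4722 V=9.8183[EX]; j=4 S=76.0500 intr=0.0000 cont=1.5892 V=1.5892[hold]; j=5 S=93.1762 intr=0.0000 cont=0.0000 V=0.0000[hold]; j=6 S=114.1590 intr=0.0000 cont=0.0000 V=0.0000[hold]; j=7 S=139.8672 intr=0.0000 cont=0.0000 V=0.0000[hold]; j=8 S=171.3647 intr=0.0000 cont=0.0000 V=0.0000[hold]
k=7: j=0 S=37.3577 intr=34.5323 cont=34.1862 V=34.5323[EX]; j=1 S=45.7705 intr=26.1195 cont=25.7734 V=26.1195[EX]; j=2 S=56.0778 intr=15.8122 cont=15.4661 V=15.8122[EX]; j=3 S=68.7063 intr=3.1837 cont=5.6893 V=5.6893[hold]; j=4 S=84.1787 intr=0.0000 cont=0.7933 V=0.7933[hold]; j=5 S=103.1354 intr=0.0000 cont=0.0000 V=0.0000[hold]; j=6 S=126.3610 intr=0.0000 cont=0.0000 V=0.0000[hold]; j=7 S=154.8170 intr=0.0000 cont=0.0000 V=0.0000[hold]
k=6: j=0 S=41.3507 intr=30.5393 cont=30.1932 V=30.5393[EX]; j=1 S=50.6627 intr=21.2273 cont=20.8812 V=21.2273[EX]; j=2 S=62.0717 intr=9.8183 cont=10.7150 V=10.7150[hold]; j=3 S=76.0500 intr=0.0000 cont=3.2334 V=3.2334[hold]; j=4 S=93.1762 intr=0.0000 cont=0.3960 V=0.3960[hold]; j=5 S=114.1590 intr=0.0000 cont=0.0000 V=0.0000[hold]; j=6 S=139.8672 intr=0.0000 cont=0.0000 V=0.0000[hold]
k=5: j=0 S=45.7705 intr=26.1195 cont=25.7734 V=26.1195[EX]; j=1 S=56.0778 intr=15.8122 cont=15.9109 V=15.9109[hold]; j=2 S=68.7063 intr=3.1837 cont=6.9525 V=6.9525[hold]; j=3 S=84.1787 intr=0.0000 cont=1.8105 V=1.8105[hold]; j=4 S=103.1354 intr=0.0000 cont=0.1977 V=0.1977[hold]; j=5 S=126.3610 intr=0.0000 cont=0.0000 V=0.0000[hold]
k=4: j=0 S=50.6627 intr=21.2273 cont=20.9302 V=21.2273[EX]; j=1 S=62.0717 intr=9.8183 cont=11.3908 V=11.3908[hold]; j=2 S=76.0500 intr=0.0000 cont=4.3685 V=4.3685[hold]; j=3 S=93.1762 intr=0.0000 cont=1.0018 V=1.0018[hold]; j=4 S=114.1590 intr=0.0000 cont=0.0987 V=0.0987[hold]
k=3: j=0 S=56.0778 intr=15.8122 cont=16.2461 V=16.2461[hold]; j=1 S=68.7063 intr=3.1837 cont=7.8528 V=7.8528[hold]; j=2 S=84.1787 intr=0.0000 cont=2.6775 V=2.6775[hold]; j=3 S=103.1354 intr=0.0000 cont=0.5490 V=0.5490[hold]
k=2: j=0 S=62.0717 intr=9.8183 cont=12.0047 V=12.0047[hold]; j=1 S=76.0500 intr=0.0000 cont=5.2480 V=5.2480[hold]; j=2 S=93.1762 intr=0.0000 cont=1.6089 V=1.6089[hold]
k=1: j=0 S=68.7063 intr=3.1837 cont=8.5955 V=8.5955[hold]; j=1 S=84.1787 intr=0.0000 cont=3.4177 V=3.4177[hold]
k=0: j=0 S=76.0500 intr=0.0000 cont=5.9858 V=5.9858[hold]

price = 5.9858
tree:
5.9858
8.5955 3.4177
12.0047 5.2480 1.6089
16.2461 7.8528 2.6775 0.5490
21.2273 11.3908 4.3685 1.0018 0.0987
26.1195 15.9109 6.9525 1.8105 0.1977 0.0000
30.5393 21.2273 10.7150 3.2334 0.3960 0.0000 0.0000
34.5323 26.1195 15.8122 5.6893 0.7933 0.0000 0.0000 0.0000
38.1398 30.5393 21.2273 9.8183 1.5892 0.0000 0.0000 0.0000 0.0000
41.3988 34.5323 26.1195 15.8122 3.1837 0.0000 0.0000 0.0000 0.0000 0.0000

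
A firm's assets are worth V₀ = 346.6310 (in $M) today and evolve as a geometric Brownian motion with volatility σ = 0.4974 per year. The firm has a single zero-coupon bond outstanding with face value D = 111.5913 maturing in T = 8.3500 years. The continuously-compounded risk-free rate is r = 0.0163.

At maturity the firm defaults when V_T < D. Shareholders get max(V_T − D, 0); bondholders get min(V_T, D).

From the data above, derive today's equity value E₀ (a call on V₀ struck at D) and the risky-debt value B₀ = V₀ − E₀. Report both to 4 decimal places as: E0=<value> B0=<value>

Apply the equity-as-call identities (strike 111.5913, horizon 8.3500 years):
d₁ = [ln(V₀/D) + (r + σ²/2)T] / (σ√T)
   = [ln(346.6310/111.5913) + (0.0163 + 0.5·0.4974²)·8.3500] / (0.4974·√8.3500)
   = [1.133418 + 1.169028] / 1.437305 = 1.601919
d₂ = d₁ − σ√T = 1.601919 − 1.437305 = 0.164613
N(d₁) = 0.945413,  N(d₂) = 0.565376,  e^(−rT) = 0.872751
E₀ = V₀·N(d₁) − D·e^(−rT)·N(d₂)
   = 346.6310·0.945413 − 111.5913·0.872751·0.565376 = 272.646768
B₀ = V₀ − E₀ = 346.6310 − 272.646768 = 73.984232

E0=272.6468 B0=73.9842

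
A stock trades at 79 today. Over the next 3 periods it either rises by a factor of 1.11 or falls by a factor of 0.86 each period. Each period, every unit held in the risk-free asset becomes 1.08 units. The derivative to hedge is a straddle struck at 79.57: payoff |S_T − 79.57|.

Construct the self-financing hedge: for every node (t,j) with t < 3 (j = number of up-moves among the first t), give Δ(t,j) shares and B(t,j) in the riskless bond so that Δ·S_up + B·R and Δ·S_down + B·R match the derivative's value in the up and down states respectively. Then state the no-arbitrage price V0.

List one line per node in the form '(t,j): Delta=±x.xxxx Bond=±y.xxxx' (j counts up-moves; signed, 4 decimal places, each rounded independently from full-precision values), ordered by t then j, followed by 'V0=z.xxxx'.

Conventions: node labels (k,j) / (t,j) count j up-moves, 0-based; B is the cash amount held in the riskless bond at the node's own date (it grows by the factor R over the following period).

Since d<R<u, set p* = (R−d)/(u−d) = 0.8800; price each node as the discounted p*-expectation of its children.
Expiry values: V(3,0)=29.3216, V(3,1)=14.7145, V(3,2)=4.1389, V(3,3)=28.4728
Node (2,0) S=58.4284: V=(p*·14.7145+(1−p*)·29.3216)/1.08=15.2475; Δ=(14.7145−29.3216)/(64.8555−50.2484)=-1.0000; B=V−Δ·S=73.6759
Node (2,1) S=75.4134: V=(p*·4.1389+(1−p*)·14.7145)/1.08=5.0074; Δ=(4.1389−14.7145)/(83.7089−64.8555)=-0.5609; B=V−Δ·S=47.3098
Node (2,2) S=97.3359: V=(p*·28.4728+(1−p*)·4.1389)/1.08=23.6600; Δ=(28.4728−4.1389)/(108.0428−83.7089)=1.0000; B=V−Δ·S=-73.6759
Node (1,0) S=67.9400: V=(p*·5.0074+(1−p*)·15.2475)/1.08=5.7742; Δ=(5.0074−15.2475)/(75.4134−58.4284)=-0.6029; B=V−Δ·S=46.7349
Node (1,1) S=87.6900: V=(p*·23.6600+(1−p*)·5.0074)/1.08=19.8349; Δ=(23.6600−5.0074)/(97.3359−75.4134)=0.8508; B=V−Δ·S=-54.7756
Node (0,0) S=79.0000: V=(p*·19.8349+(1−p*)·5.7742)/1.08=16.8033; Δ=(19.8349−5.7742)/(87.6900−67.9400)=0.7119; B=V−Δ·S=-39.4392
Sanity check at the root: Δ(0,0)·S0 + B(0,0) reproduces V0 = 16.8033.

(0,0): Delta=0.7119 Bond=-39.4392
(1,0): Delta=-0.6029 Bond=46.7349
(1,1): Delta=0.8508 Bond=-54.7756
(2,0): Delta=-1.0000 Bond=73.6759
(2,1): Delta=-0.5609 Bond=47.3098
(2,2): Delta=1.0000 Bond=-73.6759
V0=16.8033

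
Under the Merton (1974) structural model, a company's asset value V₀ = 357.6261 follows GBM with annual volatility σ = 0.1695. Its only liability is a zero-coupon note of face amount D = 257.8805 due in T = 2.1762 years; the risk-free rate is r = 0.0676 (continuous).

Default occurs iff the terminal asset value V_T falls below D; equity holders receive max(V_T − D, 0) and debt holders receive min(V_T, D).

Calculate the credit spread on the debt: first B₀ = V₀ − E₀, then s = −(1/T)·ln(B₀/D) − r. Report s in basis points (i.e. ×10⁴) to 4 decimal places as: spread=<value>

Work the structural quantities from V₀ = 357.6261 against face 257.8805:
d₁ = [ln(V₀/D) + (r + σ²/2)T] / (σ√T)
   = [ln(357.6261/257.8805) + (0.0676 + 0.5·0.1695²)·2.1762] / (0.1695·√2.1762)
   = [0.326992 + 0.178373] / 0.250046 = 2.021089
d₂ = d₁ − σ√T = 2.021089 − 0.250046 = 1.771043
N(d₁) = 0.978365,  N(d₂) = 0.961723,  e^(−rT) = 0.863198
E₀ = V₀·N(d₁) − D·e^(−rT)·N(d₂)
   = 357.6261·0.978365 − 257.8805·0.863198·0.961723 = 135.807291
B₀ = V₀ − E₀ = 357.6261 − 135.807291 = 221.818809
spread = −(1/T)·ln(B₀/D) − r = −(1/2.1762)·ln(221.818809/257.8805) − 0.0676 = 0.00161948
in basis points: 0.00161948 × 10⁴ = 16.1948 bp

spread=16.1948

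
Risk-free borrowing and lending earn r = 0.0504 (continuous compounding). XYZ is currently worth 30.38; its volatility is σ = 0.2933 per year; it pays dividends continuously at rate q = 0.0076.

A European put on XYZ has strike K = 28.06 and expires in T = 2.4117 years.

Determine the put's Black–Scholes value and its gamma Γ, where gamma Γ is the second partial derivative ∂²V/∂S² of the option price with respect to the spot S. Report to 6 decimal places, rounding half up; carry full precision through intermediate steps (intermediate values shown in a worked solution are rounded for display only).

σ√T = 0.2933·√2.4117 = 0.455485
d₁ = (ln(S/K) + (r−q+σ²/2)T) / (σ√T) = (ln(30.38/28.06) + (0.0504−0.0076+0.2933²/2)·2.4117) / 0.455485 = (0.079439 + 0.206954) / 0.455485 = 0.628766
d₂ = d₁ − σ√T = 0.628766 − 0.455485 = 0.173282
e^{−rT} = 0.885547
e^{−qT} = 0.981838
N(−d₁) = 0.264751,  N(−d₂) = 0.431215
Put price V = K·e^{−rT}·N(−d₂) − S·e^{−qT}·N(−d₁) = 10.715026 − 7.897059 = 2.817968
φ(d₁) = (1/√(2π))·e^{−d₁²/2} = 0.327387
Γ = e^{−qT}·φ(d₁) / (S·σ·√T) = 0.023230

price = 2.817968
Γ = 0.023230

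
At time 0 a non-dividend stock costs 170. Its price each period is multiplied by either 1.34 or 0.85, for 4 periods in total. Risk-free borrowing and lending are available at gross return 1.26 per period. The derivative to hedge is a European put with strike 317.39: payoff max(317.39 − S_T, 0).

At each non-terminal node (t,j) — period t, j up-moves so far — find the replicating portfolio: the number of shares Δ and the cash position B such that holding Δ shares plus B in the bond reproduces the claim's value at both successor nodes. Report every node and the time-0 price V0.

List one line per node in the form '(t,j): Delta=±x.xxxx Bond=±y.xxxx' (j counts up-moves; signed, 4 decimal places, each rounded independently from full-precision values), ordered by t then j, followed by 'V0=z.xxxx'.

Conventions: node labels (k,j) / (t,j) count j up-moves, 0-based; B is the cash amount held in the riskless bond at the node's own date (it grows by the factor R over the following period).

Risk-neutral probability p* = (R−d)/(u−d) = (1.26−0.85)/(1.34−0.85) = 0.8367.
Terminal payoffs: V(4,0)=228.6489, V(4,1)=177.4923, V(4,2)=96.8454, V(4,3)=0.0000, V(4,4)=0.0000
(3,0): S=104.4012. Δ = (V_up−V_dn)/(S_up−S_dn) = (177.4923−228.6489)/(139.8977−88.7411) = -1.0000. V = [p*·177.4923 + (1−p*)·228.6489]/1.26 = 147.4956. B = V − Δ·S = 251.8968.
(3,1): S=164.5855. Δ = (V_up−V_dn)/(S_up−S_dn) = (96.8454−177.4923)/(220.5446−139.8977) = -1.0000. V = [p*·96.8454 + (1−p*)·177.4923]/1.26 = 87.3113. B = V − Δ·S = 251.8968.
(3,2): S=259.4642. Δ = (V_up−V_dn)/(S_up−S_dn) = (0.0000−96.8454)/(347.6820−220.5446) = -0.7617. V = [p*·0.0000 + (1−p*)·96.8454]/1.26 = 12.5488. B = V − Δ·S = 210.1925.
(3,3): S=409.0377. Δ = (V_up−V_dn)/(S_up−S_dn) = (0.0000−0.0000)/(548.1105−347.6820) = 0.0000. V = [p*·0.0000 + (1−p*)·0.0000]/1.26 = 0.0000. B = V − Δ·S = 0.0000.
(2,0): S=122.8250. Δ = (V_up−V_dn)/(S_up−S_dn) = (87.3113−147.4956)/(164.5855−104.4012) = -1.0000. V = [p*·87.3113 + (1−p*)·147.4956]/1.26 = 77.0931. B = V − Δ·S = 199.9181.
(2,1): S=193.6300. Δ = (V_up−V_dn)/(S_up−S_dn) = (12.5488−87.3113)/(259.4642−164.5855) = -0.7880. V = [p*·12.5488 + (1−p*)·87.3113]/1.26 = 19.6468. B = V − Δ·S = 172.2233.
(2,2): S=305.2520. Δ = (V_up−V_dn)/(S_up−S_dn) = (0.0000−12.5488)/(409.0377−259.4642) = -0.0839. V = [p*·0.0000 + (1−p*)·12.5488]/1.26 = 1.6260. B = V − Δ·S = 27.2358.
(1,0): S=144.5000. Δ = (V_up−V_dn)/(S_up−S_dn) = (19.6468−77.0931)/(193.6300−122.8250) = -0.8113. V = [p*·19.6468 + (1−p*)·77.0931]/1.26 = 23.0363. B = V − Δ·S = 140.2738.
(1,1): S=227.8000. Δ = (V_up−V_dn)/(S_up−S_dn) = (1.6260−19.6468)/(305.2520−193.6300) = -0.1614. V = [p*·1.6260 + (1−p*)·19.6468]/1.26 = 3.6255. B = V − Δ·S = 40.4026.
(0,0): S=170.0000. Δ = (V_up−V_dn)/(S_up−S_dn) = (3.6255−23.0363)/(227.8000−144.5000) = -0.2330. V = [p*·3.6255 + (1−p*)·23.0363]/1.26 = 5.3926. B = V − Δ·S = 45.0064.
Verification: the root portfolio costs Δ(0,0)·S0 + B(0,0) = 5.3926, matching V0.

(0,0): Delta=-0.2330 Bond=45.0064
(1,0): Delta=-0.8113 Bond=140.2738
(1,1): Delta=-0.1614 Bond=40.4026
(2,0): Delta=-1.0000 Bond=199.9181
(2,1): Delta=-0.7880 Bond=172.2233
(2,2): Delta=-0.0839 Bond=27.2358
(3,0): Delta=-1.0000 Bond=251.8968
(3,1): Delta=-1.0000 Bond=251.8968
(3,2): Delta=-0.7617 Bond=210.1925
(3,3): Delta=0.0000 Bond=0.0000
V0=5.3926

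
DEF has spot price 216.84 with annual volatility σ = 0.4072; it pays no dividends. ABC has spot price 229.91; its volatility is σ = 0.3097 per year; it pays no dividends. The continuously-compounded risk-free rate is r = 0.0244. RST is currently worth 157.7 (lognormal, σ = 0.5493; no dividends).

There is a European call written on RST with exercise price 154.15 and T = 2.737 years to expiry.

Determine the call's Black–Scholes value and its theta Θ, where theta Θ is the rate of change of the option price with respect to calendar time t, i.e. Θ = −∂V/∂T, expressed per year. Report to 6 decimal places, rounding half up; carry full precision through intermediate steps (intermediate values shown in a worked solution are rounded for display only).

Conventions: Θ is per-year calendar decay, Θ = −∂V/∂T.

σ√T = 0.5493·√2.737 = 0.908755
d₁ = (ln(S/K) + (r+σ²/2)T) / (σ√T) = (ln(157.7/154.15) + (0.0244+0.5493²/2)·2.737) / 0.908755 = (0.022768 + 0.479701) / 0.908755 = 0.552920
d₂ = d₁ − σ√T = 0.552920 − 0.908755 = -0.355835
e^{−rT} = 0.935398
N(d₁) = 0.709841,  N(d₂) = 0.360982
Call price V = S·N(d₁) − K·e^{−rT}·N(d₂) = 111.941928 − 52.050598 = 59.891329
φ(d₁) = (1/√(2π))·e^{−d₁²/2} = 0.342392
Θ = −S·φ(d₁)·σ/(2√T) − r·K·e^{−rT}·N(d₂) = −8.963911 − 1.270035 = -10.233945

price = 59.891329
Θ = -10.233945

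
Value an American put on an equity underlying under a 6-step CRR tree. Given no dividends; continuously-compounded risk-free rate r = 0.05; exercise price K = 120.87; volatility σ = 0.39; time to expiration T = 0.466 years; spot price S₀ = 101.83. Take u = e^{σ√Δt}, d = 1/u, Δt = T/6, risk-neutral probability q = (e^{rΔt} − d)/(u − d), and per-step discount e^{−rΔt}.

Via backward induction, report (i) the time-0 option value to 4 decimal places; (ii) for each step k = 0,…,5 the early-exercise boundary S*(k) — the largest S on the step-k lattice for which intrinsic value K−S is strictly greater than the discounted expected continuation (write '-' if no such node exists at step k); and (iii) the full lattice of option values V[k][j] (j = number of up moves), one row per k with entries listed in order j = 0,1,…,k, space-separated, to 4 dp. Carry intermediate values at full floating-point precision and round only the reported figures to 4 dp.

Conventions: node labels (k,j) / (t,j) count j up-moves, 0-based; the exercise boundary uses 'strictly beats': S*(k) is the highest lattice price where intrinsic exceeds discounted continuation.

Δt=0.07767, u=1.11481, d=0.89701, q=0.49072, disc=e^(-rΔt)=0.99612
k=6 terminal: V=max(K-S,0) → 67.8231 54.9427 38.9348 19.0400 0.0000 0.0000 0.0000
k=5: j=0 S=59.1374 intr=61.7326 cont=61.2641 V=61.7326[EX]; j=1 S=73.4967 intr=47.3733 cont=46.9048 V=47.3733[EX]; j=2 S=91.3425 intr=29.5275 cont=29.0590 V=29.5275[EX]; j=3 S=113.5216 intr=7.3484 cont=9.6591 V=9.6591[hold]; j=4 S=141.0859 intr=0.0000 cont=0.0000 V=0.0000[hold]; j=5 S=175.3432 intr=0.0000 cont=0.0000 V=0.0000[hold]  S*(5)=91.3425
k=4: j=0 S=65.9273 intr=54.9427 cont=54.4742 V=54.9427[EX]; j=1 S=81.9352 intr=38.9348 cont=38.4663 V=38.9348[EX]; j=2 S=101.8300 intr=19.0400 cont=19.7010 V=19.7010[hold]; j=3 S=126.5555 intr=0.0000 cont=4.9001 V=4.9001[hold]; j=4 S=157.2846 intr=0.0000 cont=0.0000 V=0.0000[hold]  S*(4)=81.9352
k=3: j=0 S=73.4967 intr=47.3733 cont=46.9048 V=47.3733[EX]; j=1 S=91.3425 intr=29.5275 cont=29.3821 V=29.5275[EX]; j=2 S=113.5216 intr=7.3484 cont=12.3898 V=12.3898[hold]; j=3 S=141.0859 intr=0.0000 cont=2.4859 V=2.4859[hold]  S*(3)=91.3425
k=2: j=0 S=81.9352 intr=38.9348 cont=38.4663 V=38.9348[EX]; j=1 S=101.8300 intr=19.0400 cont=21.0358 V=21.0358[hold]; j=2 S=126.5555 intr=0.0000 cont=7.5006 V=7.5006[hold]  S*(2)=81.9352
k=1: j=0 S=91.3425 intr=29.5275 cont=30.0346 V=30.0346[hold]; j=1 S=113.5216 intr=7.3484 cont=14.3380 V=14.3380[hold]  S*(1)=-
k=0: j=0 S=101.8300 intr=19.0400 cont=22.2454 V=22.2454[hold]  S*(0)=-

price = 22.2454
boundary = - - 81.9352 91.3425 81.9352 91.3425
tree:
22.2454
30.0346 14.3380
38.9348 21.0358 7.5006
47.3733 29.5275 12.3898 2.4859
54.9427 38.9348 19.7010 4.9001 0.0000
61.7326 47.3733 29.5275 9.6591 0.0000 0.0000
67.8231 54.9427 38.9348 19.0400 0.0000 0.0000 0.0000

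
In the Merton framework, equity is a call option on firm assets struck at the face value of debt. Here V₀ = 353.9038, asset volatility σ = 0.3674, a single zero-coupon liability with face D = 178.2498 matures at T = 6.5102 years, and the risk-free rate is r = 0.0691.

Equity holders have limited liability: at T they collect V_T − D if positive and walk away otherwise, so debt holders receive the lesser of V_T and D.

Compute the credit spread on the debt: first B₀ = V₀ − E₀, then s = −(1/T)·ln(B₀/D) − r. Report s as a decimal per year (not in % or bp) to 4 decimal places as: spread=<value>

spread=0.0135

Equity is a call on the firm's assets struck at D = 178.2498:
d₁ = [ln(V₀/D) + (r + σ²/2)T] / (σ√T)
   = [ln(353.9038/178.2498) + (0.0691 + 0.5·0.3674²)·6.5102] / (0.3674·√6.5102)
   = [0.685839 + 0.889237] / 0.937425 = 1.680217
d₂ = d₁ − σ√T = 1.680217 − 0.937425 = 0.742792
N(d₁) = 0.953542,  N(d₂) = 0.771196,  e^(−rT) = 0.637721
E₀ = V₀·N(d₁) − D·e^(−rT)·N(d₂)
   = 353.9038·0.953542 − 178.2498·0.637721·0.771196 = 249.797639
B₀ = V₀ − E₀ = 353.9038 − 249.797639 = 104.106161
spread = −(1/T)·ln(B₀/D) − r = −(1/6.5102)·ln(104.106161/178.2498) − 0.0691 = 0.01350495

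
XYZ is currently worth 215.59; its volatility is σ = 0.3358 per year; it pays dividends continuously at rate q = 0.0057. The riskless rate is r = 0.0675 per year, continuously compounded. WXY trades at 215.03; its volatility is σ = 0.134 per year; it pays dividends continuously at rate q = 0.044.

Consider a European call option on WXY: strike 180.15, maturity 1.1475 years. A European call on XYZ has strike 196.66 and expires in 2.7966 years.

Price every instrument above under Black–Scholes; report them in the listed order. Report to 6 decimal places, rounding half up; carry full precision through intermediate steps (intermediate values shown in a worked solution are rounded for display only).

[WXY call K=180.15]
σ√T = 0.134·√1.1475 = 0.143543
d₁ = (ln(S/K) + (r−q+σ²/2)T) / (σ√T) = (ln(215.03/180.15) + (0.0675−0.044+0.134²/2)·1.1475) / 0.143543 = (0.176988 + 0.037269) / 0.143543 = 1.492630
d₂ = d₁ − σ√T = 1.492630 − 0.143543 = 1.349088
e^{−rT} = 0.925468
e^{−qT} = 0.950763
N(d₁) = 0.932233,  N(d₂) = 0.911346
price = S·e^{−qT}·N(d₁) − K·e^{−rT}·N(d₂) = 190.588201 − 151.942248 = 38.645953
[XYZ call K=196.66]
σ√T = 0.3358·√2.7966 = 0.561560
d₁ = (ln(S/K) + (r−q+σ²/2)T) / (σ√T) = (ln(215.59/196.66) + (0.0675−0.0057+0.3358²/2)·2.7966) / 0.561560 = (0.091902 + 0.330504) / 0.561560 = 0.752203
d₂ = d₁ − σ√T = 0.752203 − 0.561560 = 0.190643
e^{−rT} = 0.827977
e^{−qT} = 0.984186
N(d₁) = 0.774035,  N(d₂) = 0.575597
price = S·e^{−qT}·N(d₁) − K·e^{−rT}·N(d₂) = 164.235297 − 93.724433 = 70.510864

price(WXY call K=180.15) = 38.645953
price(XYZ call K=196.66) = 70.510864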